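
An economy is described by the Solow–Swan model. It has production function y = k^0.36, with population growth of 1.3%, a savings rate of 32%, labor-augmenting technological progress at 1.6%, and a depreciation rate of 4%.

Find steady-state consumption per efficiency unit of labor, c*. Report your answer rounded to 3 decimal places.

Steady state requires s·f(k) = (n + g + δ)·k, i.e. s·k^α = (n + g + δ)·k.
Dividing both sides by k: k^(1−α) = s / (n + g + δ).
k^0.64 = 0.32 / (0.013 + 0.016 + 0.040) = 0.32 / 0.069 = 4.6377
k* = 4.6377^(1/0.64) ≈ 10.9925
y* = (k*)^α = 10.9925^0.36 ≈ 2.3703
c* = (1 − s)·y* = (1 − 0.32) × 2.3703 ≈ 1.6118

c* = 1.612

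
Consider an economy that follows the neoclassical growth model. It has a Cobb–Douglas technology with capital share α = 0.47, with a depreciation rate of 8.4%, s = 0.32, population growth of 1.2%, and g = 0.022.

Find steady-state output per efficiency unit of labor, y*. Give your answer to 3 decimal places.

y* = 2.422

In steady state, investment equals break-even investment: s·k^α = (n + g + δ)·k.
Rearranging, k^(1−α) = s / (n + g + δ).
k^0.53 = 0.32 / (0.012 + 0.022 + 0.084) = 0.32 / 0.118 = 2.7119
k* = 2.7119^(1/0.53) ≈ 6.5690
y* = (k*)^α = 6.5690^0.47 ≈ 2.4223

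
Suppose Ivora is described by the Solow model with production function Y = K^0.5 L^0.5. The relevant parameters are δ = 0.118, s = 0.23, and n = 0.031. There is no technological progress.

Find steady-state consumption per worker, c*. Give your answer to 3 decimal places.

At the steady state, Δk = 0, so s·k^α = (n + δ)·k.
Rearranging, k^(1−α) = s / (n + δ).
k^0.5 = 0.23 / (0.031 + 0.118) = 0.23 / 0.149 = 1.5436
k* = 1.5436^(1/0.5) ≈ 2.3827
y* = (k*)^α = 2.3827^0.5 ≈ 1.5436
c* = (1 − s)·y* = (1 − 0.23) × 1.5436 ≈ 1.1886

c* = 1.189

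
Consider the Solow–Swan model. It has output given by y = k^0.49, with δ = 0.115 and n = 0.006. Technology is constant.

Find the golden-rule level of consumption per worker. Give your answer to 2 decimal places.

At the golden rule, f'(k) = n + δ, so α·k^(α−1) = n + δ and k_gold = (α/(n + δ))^(1/(1−α)).
k_gold = (0.49/0.121)^(1/0.51) = 4.0496^1.9608 ≈ 15.5244
c_gold = f(k_gold) − (n + δ)·k_gold = 3.8335 − 0.121×15.5244 ≈ 1.9550

c_gold ≈ 1.96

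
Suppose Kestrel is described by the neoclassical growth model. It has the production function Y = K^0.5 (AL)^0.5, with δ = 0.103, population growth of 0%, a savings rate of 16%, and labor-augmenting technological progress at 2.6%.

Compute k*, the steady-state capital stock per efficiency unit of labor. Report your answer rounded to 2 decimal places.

Steady state requires s·f(k) = (n + g + δ)·k, i.e. s·k^α = (n + g + δ)·k.
Dividing both sides by k: k^(1−α) = s / (n + g + δ).
k^0.5 = 0.16 / (0.000 + 0.026 + 0.103) = 0.16 / 0.129 = 1.2403
k* = 1.2403^(1/0.5) ≈ 1.5383

k* = 1.54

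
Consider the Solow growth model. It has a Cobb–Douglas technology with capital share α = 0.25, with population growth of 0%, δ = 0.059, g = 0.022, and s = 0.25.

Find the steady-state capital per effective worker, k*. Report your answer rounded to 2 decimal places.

k* ≈ 4.49

At the steady state, Δk = 0, so s·k^α = (n + g + δ)·k.
Rearranging, k^(1−α) = s / (n + g + δ).
k^0.75 = 0.25 / (0.000 + 0.022 + 0.059) = 0.25 / 0.081 = 3.0864
k* = 3.0864^(1/0.75) ≈ 4.4937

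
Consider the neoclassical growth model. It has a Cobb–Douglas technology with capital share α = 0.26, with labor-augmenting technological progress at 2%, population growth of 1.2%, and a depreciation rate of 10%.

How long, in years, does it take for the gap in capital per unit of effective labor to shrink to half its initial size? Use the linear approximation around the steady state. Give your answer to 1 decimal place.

Near the steady state the convergence rate is λ = (1 − α)(n + g + δ).
λ = (1 − 0.26) × 0.132 = 0.74 × 0.132 = 0.09768
Half-life = ln 2 / λ = 0.6931 / 0.09768 ≈ 7.10 years

about 7.1 years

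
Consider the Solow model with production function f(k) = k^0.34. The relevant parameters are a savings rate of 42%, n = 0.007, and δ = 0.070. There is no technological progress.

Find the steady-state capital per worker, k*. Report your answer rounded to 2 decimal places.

k* ≈ 13.07

Steady state requires s·f(k) = (n + δ)·k, i.e. s·k^α = (n + δ)·k.
Dividing both sides by k: k^(1−α) = s / (n + δ).
k^0.66 = 0.42 / (0.007 + 0.070) = 0.42 / 0.077 = 5.4545
k* = 5.4545^(1/0.66) ≈ 13.0706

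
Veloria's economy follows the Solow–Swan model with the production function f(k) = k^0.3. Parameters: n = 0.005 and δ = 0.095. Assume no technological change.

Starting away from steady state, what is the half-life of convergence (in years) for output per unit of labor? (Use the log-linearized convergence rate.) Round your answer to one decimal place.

about 9.9 years

Near the steady state the convergence rate is λ = (1 − α)(n + δ).
λ = (1 − 0.3) × 0.100 = 0.7 × 0.100 = 0.0700
Half-life = ln 2 / λ = 0.6931 / 0.0700 ≈ 9.90 years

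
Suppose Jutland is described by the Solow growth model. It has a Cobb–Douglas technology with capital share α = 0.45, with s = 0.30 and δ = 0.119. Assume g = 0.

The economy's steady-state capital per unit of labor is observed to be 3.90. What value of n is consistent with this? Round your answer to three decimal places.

Steady state requires s·f(k) = (n + δ)·k, i.e. s·k^α = (n + δ)·k.
So s / (n + δ) = (k*)^(1−α) = 3.90^0.55 = 2.1139.
Therefore n + δ = s / 2.1139 = 0.30 / 2.1139 = 0.1419, so n = 0.1419 − 0.119 = 0.0229.

n ≈ 0.023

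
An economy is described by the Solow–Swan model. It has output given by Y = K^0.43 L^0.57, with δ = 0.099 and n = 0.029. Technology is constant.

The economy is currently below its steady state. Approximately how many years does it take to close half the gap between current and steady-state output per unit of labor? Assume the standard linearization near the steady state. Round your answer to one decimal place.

about 9.5 years

Near the steady state the convergence rate is λ = (1 − α)(n + δ).
λ = (1 − 0.43) × 0.128 = 0.57 × 0.128 = 0.07296
Half-life = ln 2 / λ = 0.6931 / 0.07296 ≈ 9.50 years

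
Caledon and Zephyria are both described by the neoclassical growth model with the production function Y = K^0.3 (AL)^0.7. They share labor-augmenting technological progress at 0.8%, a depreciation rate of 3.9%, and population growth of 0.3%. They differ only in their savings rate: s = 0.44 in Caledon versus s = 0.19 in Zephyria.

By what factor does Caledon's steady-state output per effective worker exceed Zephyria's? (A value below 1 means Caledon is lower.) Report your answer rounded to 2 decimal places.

Steady-state y* = [s/(n + g + δ)]^(α/(1−α)), so the ratio is [ (s_C/(n + g + δ)_C) / (s_Z/(n + g + δ)_Z) ]^0.4286.
s_C/(n + g + δ)_C = 0.44/0.050 = 8.8000; s_Z/(n + g + δ)_Z = 0.19/0.050 = 3.8000.
Ratio = (8.8000/3.8000)^0.4286 = 2.3158^0.4286 ≈ 1.4332

y*_C / y*_Z ≈ 1.43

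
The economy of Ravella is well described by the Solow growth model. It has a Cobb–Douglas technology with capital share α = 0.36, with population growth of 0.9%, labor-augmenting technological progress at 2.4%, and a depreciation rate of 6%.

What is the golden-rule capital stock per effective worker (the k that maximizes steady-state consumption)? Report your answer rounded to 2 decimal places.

k_gold ≈ 8.29

The golden rule sets f'(k) = n + g + δ, i.e. α·k^(α−1) = n + g + δ.
So k^(1−α) = α / (n + g + δ) = 0.36 / 0.093 = 3.8710.
k_gold = 3.8710^(1/0.64) ≈ 8.2885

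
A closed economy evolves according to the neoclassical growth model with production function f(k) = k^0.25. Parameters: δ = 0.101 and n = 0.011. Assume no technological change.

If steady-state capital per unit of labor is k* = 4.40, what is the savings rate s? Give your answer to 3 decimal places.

In steady state, investment equals break-even investment: s·k^α = (n + δ)·k.
So s / (n + δ) = (k*)^(1−α) = 4.40^0.75 = 3.0380.
Therefore s = 3.0380 × (n + δ) = 3.0380 × 0.112 = 0.3403.

s ≈ 0.340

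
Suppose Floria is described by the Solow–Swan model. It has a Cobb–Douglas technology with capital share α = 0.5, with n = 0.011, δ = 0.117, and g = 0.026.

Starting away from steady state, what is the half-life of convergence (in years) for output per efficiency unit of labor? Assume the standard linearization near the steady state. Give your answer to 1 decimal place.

half-life ≈ 9.0 years

Near the steady state the convergence rate is λ = (1 − α)(n + g + δ).
λ = (1 − 0.5) × 0.154 = 0.5 × 0.154 = 0.0770
Half-life = ln 2 / λ = 0.6931 / 0.0770 ≈ 9.00 years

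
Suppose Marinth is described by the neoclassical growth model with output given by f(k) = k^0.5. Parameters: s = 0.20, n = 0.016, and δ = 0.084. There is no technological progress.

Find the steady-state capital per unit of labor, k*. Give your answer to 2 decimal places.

Steady state requires s·f(k) = (n + δ)·k, i.e. s·k^α = (n + δ)·k.
Rearranging, k^(1−α) = s / (n + δ).
k^0.5 = 0.20 / (0.016 + 0.084) = 0.20 / 0.100 = 2.0000
k* = 2.0000^(1/0.5) ≈ 4.0000

k* ≈ 4.00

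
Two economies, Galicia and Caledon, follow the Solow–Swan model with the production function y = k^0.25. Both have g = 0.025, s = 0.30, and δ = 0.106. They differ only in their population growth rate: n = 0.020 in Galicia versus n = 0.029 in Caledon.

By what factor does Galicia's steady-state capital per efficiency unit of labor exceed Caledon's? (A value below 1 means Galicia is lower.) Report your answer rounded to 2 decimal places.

Steady-state k* = [s/(n + g + δ)]^(1/(1−α)), so the ratio is [ (s_G/(n + g + δ)_G) / (s_C/(n + g + δ)_C) ]^1.3333.
s_G/(n + g + δ)_G = 0.30/0.151 = 1.9868; s_C/(n + g + δ)_C = 0.30/0.160 = 1.8750.
Ratio = (1.9868/1.8750)^1.3333 = 1.0596^1.3333 ≈ 1.0802

ratio ≈ 1.08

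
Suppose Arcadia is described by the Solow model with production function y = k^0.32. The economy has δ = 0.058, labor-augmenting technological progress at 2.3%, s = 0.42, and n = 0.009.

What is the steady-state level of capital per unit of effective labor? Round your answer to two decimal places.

In steady state, investment equals break-even investment: s·k^α = (n + g + δ)·k.
Dividing both sides by k: k^(1−α) = s / (n + g + δ).
k^0.68 = 0.42 / (0.009 + 0.023 + 0.058) = 0.42 / 0.090 = 4.6667
k* = 4.6667^(1/0.68) ≈ 9.6347

k* = 9.63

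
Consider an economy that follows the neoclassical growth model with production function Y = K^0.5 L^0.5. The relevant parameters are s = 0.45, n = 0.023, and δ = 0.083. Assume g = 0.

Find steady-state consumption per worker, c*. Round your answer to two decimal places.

c* ≈ 2.33

In steady state, investment equals break-even investment: s·k^α = (n + δ)·k.
Rearranging, k^(1−α) = s / (n + δ).
k^0.5 = 0.45 / (0.023 + 0.083) = 0.45 / 0.106 = 4.2453
k* = 4.2453^(1/0.5) ≈ 18.0226
y* = (k*)^α = 18.0226^0.5 ≈ 4.2453
c* = (1 − s)·y* = (1 − 0.45) × 4.2453 ≈ 2.3349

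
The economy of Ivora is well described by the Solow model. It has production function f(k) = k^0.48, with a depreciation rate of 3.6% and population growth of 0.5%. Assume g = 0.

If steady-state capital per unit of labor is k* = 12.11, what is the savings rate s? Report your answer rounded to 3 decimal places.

Steady state requires s·f(k) = (n + δ)·k, i.e. s·k^α = (n + δ)·k.
So s / (n + δ) = (k*)^(1−α) = 12.11^0.52 = 3.6579.
Therefore s = 3.6579 × (n + δ) = 3.6579 × 0.041 = 0.1500.

s ≈ 0.150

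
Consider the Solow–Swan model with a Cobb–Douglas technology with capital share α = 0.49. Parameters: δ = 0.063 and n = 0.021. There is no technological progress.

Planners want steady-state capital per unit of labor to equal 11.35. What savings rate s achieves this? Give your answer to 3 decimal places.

In steady state, investment equals break-even investment: s·k^α = (n + δ)·k.
So s / (n + δ) = (k*)^(1−α) = 11.35^0.51 = 3.4518.
Therefore s = 3.4518 × (n + δ) = 3.4518 × 0.084 = 0.2900.

s ≈ 0.290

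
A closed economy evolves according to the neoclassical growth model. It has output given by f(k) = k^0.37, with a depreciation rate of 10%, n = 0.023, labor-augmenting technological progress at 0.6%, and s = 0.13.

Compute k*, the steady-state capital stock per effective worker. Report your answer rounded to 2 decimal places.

k* = 1.01

In steady state, investment equals break-even investment: s·k^α = (n + g + δ)·k.
Dividing both sides by k: k^(1−α) = s / (n + g + δ).
k^0.63 = 0.13 / (0.023 + 0.006 + 0.100) = 0.13 / 0.129 = 1.0078
k* = 1.0078^(1/0.63) ≈ 1.0124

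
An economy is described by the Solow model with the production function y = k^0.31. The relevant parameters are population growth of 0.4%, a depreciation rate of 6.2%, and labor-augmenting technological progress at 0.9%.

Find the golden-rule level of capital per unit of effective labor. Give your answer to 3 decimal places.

k_gold ≈ 7.820

The golden rule sets f'(k) = n + g + δ, i.e. α·k^(α−1) = n + g + δ.
So k^(1−α) = α / (n + g + δ) = 0.31 / 0.075 = 4.1333.
k_gold = 4.1333^(1/0.69) ≈ 7.8196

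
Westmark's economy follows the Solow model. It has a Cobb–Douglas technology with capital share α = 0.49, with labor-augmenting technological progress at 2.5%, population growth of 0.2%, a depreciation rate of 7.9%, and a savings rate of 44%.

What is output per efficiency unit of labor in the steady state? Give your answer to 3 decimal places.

Steady state requires s·f(k) = (n + g + δ)·k, i.e. s·k^α = (n + g + δ)·k.
Rearranging, k^(1−α) = s / (n + g + δ).
k^0.51 = 0.44 / (0.002 + 0.025 + 0.079) = 0.44 / 0.106 = 4.1509
k* = 4.1509^(1/0.51) ≈ 16.2946
y* = (k*)^α = 16.2946^0.49 ≈ 3.9256

y* = 3.926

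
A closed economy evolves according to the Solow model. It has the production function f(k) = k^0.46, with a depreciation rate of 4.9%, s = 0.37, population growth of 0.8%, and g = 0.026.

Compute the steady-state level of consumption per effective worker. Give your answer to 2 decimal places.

c* ≈ 2.25

Steady state requires s·f(k) = (n + g + δ)·k, i.e. s·k^α = (n + g + δ)·k.
Rearranging, k^(1−α) = s / (n + g + δ).
k^0.54 = 0.37 / (0.008 + 0.026 + 0.049) = 0.37 / 0.083 = 4.4578
k* = 4.4578^(1/0.54) ≈ 15.9248
y* = (k*)^α = 15.9248^0.46 ≈ 3.5724
c* = (1 − s)·y* = (1 − 0.37) × 3.5724 ≈ 2.2506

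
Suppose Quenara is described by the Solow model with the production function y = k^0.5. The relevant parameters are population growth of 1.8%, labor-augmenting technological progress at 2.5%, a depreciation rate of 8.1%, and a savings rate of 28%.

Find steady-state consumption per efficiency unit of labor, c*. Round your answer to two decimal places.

c* ≈ 1.63

In steady state, investment equals break-even investment: s·k^α = (n + g + δ)·k.
Dividing both sides by k: k^(1−α) = s / (n + g + δ).
k^0.5 = 0.28 / (0.018 + 0.025 + 0.081) = 0.28 / 0.124 = 2.2581
k* = 2.2581^(1/0.5) ≈ 5.0990
y* = (k*)^α = 5.0990^0.5 ≈ 2.2581
c* = (1 − s)·y* = (1 − 0.28) × 2.2581 ≈ 1.6258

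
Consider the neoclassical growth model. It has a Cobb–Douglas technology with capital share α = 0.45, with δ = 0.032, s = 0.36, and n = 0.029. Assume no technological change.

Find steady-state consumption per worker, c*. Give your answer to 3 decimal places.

In steady state, investment equals break-even investment: s·k^α = (n + δ)·k.
Dividing both sides by k: k^(1−α) = s / (n + δ).
k^0.55 = 0.36 / (0.029 + 0.032) = 0.36 / 0.061 = 5.9016
k* = 5.9016^(1/0.55) ≈ 25.2211
y* = (k*)^α = 25.2211^0.45 ≈ 4.2736
c* = (1 − s)·y* = (1 − 0.36) × 4.2736 ≈ 2.7351

c* ≈ 2.735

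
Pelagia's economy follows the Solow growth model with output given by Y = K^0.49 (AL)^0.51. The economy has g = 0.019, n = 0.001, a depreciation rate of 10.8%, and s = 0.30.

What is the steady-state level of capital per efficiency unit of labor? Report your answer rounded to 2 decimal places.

k* ≈ 5.31

Steady state requires s·f(k) = (n + g + δ)·k, i.e. s·k^α = (n + g + δ)·k.
Dividing both sides by k: k^(1−α) = s / (n + g + δ).
k^0.51 = 0.30 / (0.001 + 0.019 + 0.108) = 0.30 / 0.128 = 2.3438
k* = 2.3438^(1/0.51) ≈ 5.3129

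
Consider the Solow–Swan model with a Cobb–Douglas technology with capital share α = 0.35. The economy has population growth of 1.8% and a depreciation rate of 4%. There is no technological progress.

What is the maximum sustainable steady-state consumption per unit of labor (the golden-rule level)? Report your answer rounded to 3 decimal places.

c_gold ≈ 1.711

At the golden rule, f'(k) = n + δ, so α·k^(α−1) = n + δ and k_gold = (α/(n + δ))^(1/(1−α)).
k_gold = (0.35/0.058)^(1/0.65) = 6.0345^1.5385 ≈ 15.8861
c_gold = f(k_gold) − (n + δ)·k_gold = 2.6324 − 0.058×15.8861 ≈ 1.7110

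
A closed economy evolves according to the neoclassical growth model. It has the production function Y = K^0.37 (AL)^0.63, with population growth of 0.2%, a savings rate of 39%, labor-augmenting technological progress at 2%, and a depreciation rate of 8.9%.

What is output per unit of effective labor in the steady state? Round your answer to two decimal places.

y* ≈ 2.09

In steady state, investment equals break-even investment: s·k^α = (n + g + δ)·k.
Dividing both sides by k: k^(1−α) = s / (n + g + δ).
k^0.63 = 0.39 / (0.002 + 0.020 + 0.089) = 0.39 / 0.111 = 3.5135
k* = 3.5135^(1/0.63) ≈ 7.3494
y* = (k*)^α = 7.3494^0.37 ≈ 2.0918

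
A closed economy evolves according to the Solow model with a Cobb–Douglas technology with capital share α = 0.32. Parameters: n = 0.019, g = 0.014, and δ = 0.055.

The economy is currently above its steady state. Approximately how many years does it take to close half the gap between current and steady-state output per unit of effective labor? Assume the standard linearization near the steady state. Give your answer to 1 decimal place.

half-life ≈ 11.6 years

Near the steady state the convergence rate is λ = (1 − α)(n + g + δ).
λ = (1 − 0.32) × 0.088 = 0.68 × 0.088 = 0.05984
Half-life = ln 2 / λ = 0.6931 / 0.05984 ≈ 11.58 years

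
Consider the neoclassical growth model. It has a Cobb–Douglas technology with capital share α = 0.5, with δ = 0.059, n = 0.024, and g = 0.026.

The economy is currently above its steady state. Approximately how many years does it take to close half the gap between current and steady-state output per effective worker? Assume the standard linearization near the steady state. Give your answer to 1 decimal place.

about 12.7 years

Near the steady state the convergence rate is λ = (1 − α)(n + g + δ).
λ = (1 − 0.5) × 0.109 = 0.5 × 0.109 = 0.0545
Half-life = ln 2 / λ = 0.6931 / 0.0545 ≈ 12.72 years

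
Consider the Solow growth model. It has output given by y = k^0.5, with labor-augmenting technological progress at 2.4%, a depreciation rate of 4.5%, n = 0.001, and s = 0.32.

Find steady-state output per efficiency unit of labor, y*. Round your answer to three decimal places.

y* ≈ 4.571

At the steady state, Δk = 0, so s·k^α = (n + g + δ)·k.
Dividing both sides by k: k^(1−α) = s / (n + g + δ).
k^0.5 = 0.32 / (0.001 + 0.024 + 0.045) = 0.32 / 0.070 = 4.5714
k* = 4.5714^(1/0.5) ≈ 20.8977
y* = (k*)^α = 20.8977^0.5 ≈ 4.5714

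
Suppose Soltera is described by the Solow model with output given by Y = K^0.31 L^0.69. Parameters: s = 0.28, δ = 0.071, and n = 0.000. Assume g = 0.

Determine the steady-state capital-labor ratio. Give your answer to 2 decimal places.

In steady state, investment equals break-even investment: s·k^α = (n + δ)·k.
Dividing both sides by k: k^(1−α) = s / (n + δ).
k^0.69 = 0.28 / (0.000 + 0.071) = 0.28 / 0.071 = 3.9437
k* = 3.9437^(1/0.69) ≈ 7.3051

k* ≈ 7.31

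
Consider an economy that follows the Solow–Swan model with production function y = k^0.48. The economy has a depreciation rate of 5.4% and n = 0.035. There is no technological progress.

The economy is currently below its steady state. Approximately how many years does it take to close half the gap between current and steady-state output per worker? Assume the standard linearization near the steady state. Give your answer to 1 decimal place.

Near the steady state the convergence rate is λ = (1 − α)(n + δ).
λ = (1 − 0.48) × 0.089 = 0.52 × 0.089 = 0.04628
Half-life = ln 2 / λ = 0.6931 / 0.04628 ≈ 14.98 years

t_½ ≈ 15.0 years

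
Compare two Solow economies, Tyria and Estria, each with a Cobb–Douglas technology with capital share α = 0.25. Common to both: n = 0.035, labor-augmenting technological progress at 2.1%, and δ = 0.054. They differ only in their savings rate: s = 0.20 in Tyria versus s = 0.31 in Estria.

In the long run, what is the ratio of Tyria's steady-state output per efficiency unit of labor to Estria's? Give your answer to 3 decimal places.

ratio ≈ 0.864

Steady-state y* = [s/(n + g + δ)]^(α/(1−α)), so the ratio is [ (s_T/(n + g + δ)_T) / (s_E/(n + g + δ)_E) ]^0.3333.
s_T/(n + g + δ)_T = 0.20/0.110 = 1.8182; s_E/(n + g + δ)_E = 0.31/0.110 = 2.8182.
Ratio = (1.8182/2.8182)^0.3333 = 0.6452^0.3333 ≈ 0.8641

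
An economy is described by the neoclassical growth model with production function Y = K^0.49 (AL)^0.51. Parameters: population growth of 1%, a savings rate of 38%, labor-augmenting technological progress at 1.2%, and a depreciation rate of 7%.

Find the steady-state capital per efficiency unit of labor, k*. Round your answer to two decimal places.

k* = 16.14

Steady state requires s·f(k) = (n + g + δ)·k, i.e. s·k^α = (n + g + δ)·k.
Rearranging, k^(1−α) = s / (n + g + δ).
k^0.51 = 0.38 / (0.010 + 0.012 + 0.070) = 0.38 / 0.092 = 4.1304
k* = 4.1304^(1/0.51) ≈ 16.1372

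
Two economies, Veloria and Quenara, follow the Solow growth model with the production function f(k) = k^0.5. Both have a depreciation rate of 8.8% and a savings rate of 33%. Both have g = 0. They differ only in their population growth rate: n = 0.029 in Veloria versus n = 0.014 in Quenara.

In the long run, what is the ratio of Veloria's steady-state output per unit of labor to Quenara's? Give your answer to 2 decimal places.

Steady-state y* = [s/(n + δ)]^(α/(1−α)), so the ratio is [ (s_V/(n + δ)_V) / (s_Q/(n + δ)_Q) ]^1.
s_V/(n + δ)_V = 0.33/0.117 = 2.8205; s_Q/(n + δ)_Q = 0.33/0.102 = 3.2353.
Ratio = (2.8205/3.2353)^1 = 0.8718^1 ≈ 0.8718

y*_V / y*_Q ≈ 0.87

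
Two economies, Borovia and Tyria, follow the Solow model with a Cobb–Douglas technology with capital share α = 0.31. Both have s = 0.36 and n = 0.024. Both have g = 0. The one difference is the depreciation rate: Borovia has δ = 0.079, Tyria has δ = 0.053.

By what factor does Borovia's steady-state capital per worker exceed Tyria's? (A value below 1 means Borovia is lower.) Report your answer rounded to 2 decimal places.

Steady-state k* = [s/(n + δ)]^(1/(1−α)), so the ratio is [ (s_B/(n + δ)_B) / (s_T/(n + δ)_T) ]^1.4493.
s_B/(n + δ)_B = 0.36/0.103 = 3.4951; s_T/(n + δ)_T = 0.36/0.077 = 4.6753.
Ratio = (3.4951/4.6753)^1.4493 = 0.7476^1.4493 ≈ 0.6560

ratio ≈ 0.66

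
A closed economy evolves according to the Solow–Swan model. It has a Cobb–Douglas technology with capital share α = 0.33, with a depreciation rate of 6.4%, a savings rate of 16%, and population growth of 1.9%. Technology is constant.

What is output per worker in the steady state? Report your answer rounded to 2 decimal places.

In steady state, investment equals break-even investment: s·k^α = (n + δ)·k.
Dividing both sides by k: k^(1−α) = s / (n + δ).
k^0.67 = 0.16 / (0.019 + 0.064) = 0.16 / 0.083 = 1.9277
k* = 1.9277^(1/0.67) ≈ 2.6634
y* = (k*)^α = 2.6634^0.33 ≈ 1.3816

y* = 1.38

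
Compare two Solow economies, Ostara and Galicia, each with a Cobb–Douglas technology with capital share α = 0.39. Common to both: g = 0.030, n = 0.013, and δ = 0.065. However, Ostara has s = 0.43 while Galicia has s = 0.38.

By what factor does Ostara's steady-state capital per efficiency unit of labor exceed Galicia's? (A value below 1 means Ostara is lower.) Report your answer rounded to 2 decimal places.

Steady-state k* = [s/(n + g + δ)]^(1/(1−α)), so the ratio is [ (s_O/(n + g + δ)_O) / (s_G/(n + g + δ)_G) ]^1.6393.
s_O/(n + g + δ)_O = 0.43/0.108 = 3.9815; s_G/(n + g + δ)_G = 0.38/0.108 = 3.5185.
Ratio = (3.9815/3.5185)^1.6393 = 1.1316^1.6393 ≈ 1.2247

k*_O / k*_G ≈ 1.22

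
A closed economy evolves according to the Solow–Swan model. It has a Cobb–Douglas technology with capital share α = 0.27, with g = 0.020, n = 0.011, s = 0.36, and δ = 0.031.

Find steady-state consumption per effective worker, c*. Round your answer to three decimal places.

Steady state requires s·f(k) = (n + g + δ)·k, i.e. s·k^α = (n + g + δ)·k.
Dividing both sides by k: k^(1−α) = s / (n + g + δ).
k^0.73 = 0.36 / (0.011 + 0.020 + 0.031) = 0.36 / 0.062 = 5.8065
k* = 5.8065^(1/0.73) ≈ 11.1291
y* = (k*)^α = 11.1291^0.27 ≈ 1.9167
c* = (1 − s)·y* = (1 − 0.36) × 1.9167 ≈ 1.2267

c* = 1.227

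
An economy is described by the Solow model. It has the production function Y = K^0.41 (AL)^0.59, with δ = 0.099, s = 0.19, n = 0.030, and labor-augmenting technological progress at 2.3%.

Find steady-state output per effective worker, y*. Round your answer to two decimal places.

At the steady state, Δk = 0, so s·k^α = (n + g + δ)·k.
Dividing both sides by k: k^(1−α) = s / (n + g + δ).
k^0.59 = 0.19 / (0.030 + 0.023 + 0.099) = 0.19 / 0.152 = 1.2500
k* = 1.2500^(1/0.59) ≈ 1.4597
y* = (k*)^α = 1.4597^0.41 ≈ 1.1677

y* ≈ 1.17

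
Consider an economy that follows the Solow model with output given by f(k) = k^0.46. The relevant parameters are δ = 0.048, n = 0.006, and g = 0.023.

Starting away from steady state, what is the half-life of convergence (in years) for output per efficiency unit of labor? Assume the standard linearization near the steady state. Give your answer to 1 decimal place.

Near the steady state the convergence rate is λ = (1 − α)(n + g + δ).
λ = (1 − 0.46) × 0.077 = 0.54 × 0.077 = 0.04158
Half-life = ln 2 / λ = 0.6931 / 0.04158 ≈ 16.67 years

half-life ≈ 16.7 years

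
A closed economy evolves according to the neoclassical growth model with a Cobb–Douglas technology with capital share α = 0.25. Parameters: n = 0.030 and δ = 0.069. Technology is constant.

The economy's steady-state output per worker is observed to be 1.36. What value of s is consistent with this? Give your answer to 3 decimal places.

s ≈ 0.249

In steady state, investment equals break-even investment: s·k^α = (n + δ)·k.
Since y* = [s/(n + δ)]^(α/(1−α)), we have s/(n + δ) = (y*)^((1−α)/α) = 1.36^3 = 2.5155.
Therefore s = 2.5155 × (n + δ) = 2.5155 × 0.099 = 0.2490.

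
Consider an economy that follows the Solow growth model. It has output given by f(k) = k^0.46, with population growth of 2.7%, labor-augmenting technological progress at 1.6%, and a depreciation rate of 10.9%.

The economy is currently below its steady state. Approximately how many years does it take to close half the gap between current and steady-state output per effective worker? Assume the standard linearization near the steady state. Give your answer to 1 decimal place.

half-life ≈ 8.4 years

Near the steady state the convergence rate is λ = (1 − α)(n + g + δ).
λ = (1 − 0.46) × 0.152 = 0.54 × 0.152 = 0.08208
Half-life = ln 2 / λ = 0.6931 / 0.08208 ≈ 8.44 years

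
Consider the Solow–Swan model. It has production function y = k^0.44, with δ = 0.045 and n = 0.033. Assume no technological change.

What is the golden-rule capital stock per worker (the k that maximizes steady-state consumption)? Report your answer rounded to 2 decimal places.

k_gold ≈ 21.96

The golden rule sets f'(k) = n + δ, i.e. α·k^(α−1) = n + δ.
So k^(1−α) = α / (n + δ) = 0.44 / 0.078 = 5.6410.
k_gold = 5.6410^(1/0.56) ≈ 21.9638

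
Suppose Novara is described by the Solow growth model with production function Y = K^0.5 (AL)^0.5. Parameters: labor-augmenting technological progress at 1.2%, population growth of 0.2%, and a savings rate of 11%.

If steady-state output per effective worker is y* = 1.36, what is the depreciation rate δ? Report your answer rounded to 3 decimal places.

δ ≈ 0.067

At the steady state, Δk = 0, so s·k^α = (n + g + δ)·k.
Since y* = [s/(n + g + δ)]^(α/(1−α)), we have s/(n + g + δ) = (y*)^((1−α)/α) = 1.36^1 = 1.3600.
Therefore n + g + δ = s / 1.3600 = 0.11 / 1.3600 = 0.0809, so δ = 0.0809 − 0.014 = 0.0669.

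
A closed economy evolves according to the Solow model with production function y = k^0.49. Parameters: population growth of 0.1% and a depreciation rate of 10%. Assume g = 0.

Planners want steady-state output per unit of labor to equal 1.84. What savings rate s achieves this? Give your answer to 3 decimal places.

s ≈ 0.191

In steady state, investment equals break-even investment: s·k^α = (n + δ)·k.
Since y* = [s/(n + δ)]^(α/(1−α)), we have s/(n + δ) = (y*)^((1−α)/α) = 1.84^1.0408 = 1.8864.
Therefore s = 1.8864 × (n + δ) = 1.8864 × 0.101 = 0.1905.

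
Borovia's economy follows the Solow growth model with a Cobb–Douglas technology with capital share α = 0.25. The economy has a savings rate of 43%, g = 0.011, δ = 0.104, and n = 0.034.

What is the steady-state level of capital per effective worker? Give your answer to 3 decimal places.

k* ≈ 4.109

Steady state requires s·f(k) = (n + g + δ)·k, i.e. s·k^α = (n + g + δ)·k.
Dividing both sides by k: k^(1−α) = s / (n + g + δ).
k^0.75 = 0.43 / (0.034 + 0.011 + 0.104) = 0.43 / 0.149 = 2.8859
k* = 2.8859^(1/0.75) ≈ 4.1087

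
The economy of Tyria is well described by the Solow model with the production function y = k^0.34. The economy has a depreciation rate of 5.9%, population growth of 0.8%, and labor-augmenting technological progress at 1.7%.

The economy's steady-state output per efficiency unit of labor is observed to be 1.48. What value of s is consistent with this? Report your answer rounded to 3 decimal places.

Steady state requires s·f(k) = (n + g + δ)·k, i.e. s·k^α = (n + g + δ)·k.
Since y* = [s/(n + g + δ)]^(α/(1−α)), we have s/(n + g + δ) = (y*)^((1−α)/α) = 1.48^1.9412 = 2.1405.
Therefore s = 2.1405 × (n + g + δ) = 2.1405 × 0.084 = 0.1798.

s ≈ 0.180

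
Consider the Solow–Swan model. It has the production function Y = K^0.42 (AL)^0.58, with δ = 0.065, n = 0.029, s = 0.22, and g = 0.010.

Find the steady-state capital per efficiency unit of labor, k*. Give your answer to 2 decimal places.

Steady state requires s·f(k) = (n + g + δ)·k, i.e. s·k^α = (n + g + δ)·k.
Rearranging, k^(1−α) = s / (n + g + δ).
k^0.58 = 0.22 / (0.029 + 0.010 + 0.065) = 0.22 / 0.104 = 2.1154
k* = 2.1154^(1/0.58) ≈ 3.6393

k* = 3.64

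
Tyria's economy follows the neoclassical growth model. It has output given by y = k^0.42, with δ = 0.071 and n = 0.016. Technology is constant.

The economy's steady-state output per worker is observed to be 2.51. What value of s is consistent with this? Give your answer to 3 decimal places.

s ≈ 0.310

Steady state requires s·f(k) = (n + δ)·k, i.e. s·k^α = (n + δ)·k.
Since y* = [s/(n + δ)]^(α/(1−α)), we have s/(n + δ) = (y*)^((1−α)/α) = 2.51^1.381 = 3.5641.
Therefore s = 3.5641 × (n + δ) = 3.5641 × 0.087 = 0.3101.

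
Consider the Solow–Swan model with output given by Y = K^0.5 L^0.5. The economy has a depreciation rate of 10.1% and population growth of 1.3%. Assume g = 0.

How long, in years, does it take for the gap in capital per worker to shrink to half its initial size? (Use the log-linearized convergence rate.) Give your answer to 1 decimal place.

Near the steady state the convergence rate is λ = (1 − α)(n + δ).
λ = (1 − 0.5) × 0.114 = 0.5 × 0.114 = 0.0570
Half-life = ln 2 / λ = 0.6931 / 0.0570 ≈ 12.16 years

about 12.2 years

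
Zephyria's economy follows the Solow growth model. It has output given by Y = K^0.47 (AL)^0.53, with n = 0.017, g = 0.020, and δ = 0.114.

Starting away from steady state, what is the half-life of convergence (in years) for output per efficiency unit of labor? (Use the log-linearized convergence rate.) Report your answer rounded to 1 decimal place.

about 8.7 years

Near the steady state the convergence rate is λ = (1 − α)(n + g + δ).
λ = (1 − 0.47) × 0.151 = 0.53 × 0.151 = 0.08003
Half-life = ln 2 / λ = 0.6931 / 0.08003 ≈ 8.66 years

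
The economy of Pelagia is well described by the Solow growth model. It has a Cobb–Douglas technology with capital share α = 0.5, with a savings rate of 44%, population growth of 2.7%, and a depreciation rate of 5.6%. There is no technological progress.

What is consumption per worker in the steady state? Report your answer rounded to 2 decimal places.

c* = 2.97

Steady state requires s·f(k) = (n + δ)·k, i.e. s·k^α = (n + δ)·k.
Dividing both sides by k: k^(1−α) = s / (n + δ).
k^0.5 = 0.44 / (0.027 + 0.056) = 0.44 / 0.083 = 5.3012
k* = 5.3012^(1/0.5) ≈ 28.1027
y* = (k*)^α = 28.1027^0.5 ≈ 5.3012
c* = (1 − s)·y* = (1 − 0.44) × 5.3012 ≈ 2.9687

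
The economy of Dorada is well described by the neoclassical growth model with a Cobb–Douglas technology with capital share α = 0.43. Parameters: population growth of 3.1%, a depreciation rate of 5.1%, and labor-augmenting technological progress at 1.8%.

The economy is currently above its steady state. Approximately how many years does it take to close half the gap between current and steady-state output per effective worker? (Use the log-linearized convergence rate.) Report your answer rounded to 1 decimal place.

t_½ ≈ 12.2 years

Near the steady state the convergence rate is λ = (1 − α)(n + g + δ).
λ = (1 − 0.43) × 0.100 = 0.57 × 0.100 = 0.0570
Half-life = ln 2 / λ = 0.6931 / 0.0570 ≈ 12.16 years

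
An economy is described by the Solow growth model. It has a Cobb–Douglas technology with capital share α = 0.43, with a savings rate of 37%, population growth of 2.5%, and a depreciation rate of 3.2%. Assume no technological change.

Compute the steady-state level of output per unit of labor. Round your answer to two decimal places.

y* ≈ 4.10

At the steady state, Δk = 0, so s·k^α = (n + δ)·k.
Dividing both sides by k: k^(1−α) = s / (n + δ).
k^0.57 = 0.37 / (0.025 + 0.032) = 0.37 / 0.057 = 6.4912
k* = 6.4912^(1/0.57) ≈ 26.6153
y* = (k*)^α = 26.6153^0.43 ≈ 4.1002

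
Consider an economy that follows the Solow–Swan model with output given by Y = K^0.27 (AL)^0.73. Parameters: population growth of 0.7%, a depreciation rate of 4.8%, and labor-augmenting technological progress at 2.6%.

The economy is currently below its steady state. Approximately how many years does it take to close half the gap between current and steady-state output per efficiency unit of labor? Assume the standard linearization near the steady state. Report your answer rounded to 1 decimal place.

about 11.7 years

Near the steady state the convergence rate is λ = (1 − α)(n + g + δ).
λ = (1 − 0.27) × 0.081 = 0.73 × 0.081 = 0.05913
Half-life = ln 2 / λ = 0.6931 / 0.05913 ≈ 11.72 years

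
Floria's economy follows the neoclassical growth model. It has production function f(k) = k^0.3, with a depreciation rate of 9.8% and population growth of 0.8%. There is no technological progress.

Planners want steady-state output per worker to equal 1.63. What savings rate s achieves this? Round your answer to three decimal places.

At the steady state, Δk = 0, so s·k^α = (n + δ)·k.
Since y* = [s/(n + δ)]^(α/(1−α)), we have s/(n + δ) = (y*)^((1−α)/α) = 1.63^2.3333 = 3.1268.
Therefore s = 3.1268 × (n + δ) = 3.1268 × 0.106 = 0.3314.

s ≈ 0.331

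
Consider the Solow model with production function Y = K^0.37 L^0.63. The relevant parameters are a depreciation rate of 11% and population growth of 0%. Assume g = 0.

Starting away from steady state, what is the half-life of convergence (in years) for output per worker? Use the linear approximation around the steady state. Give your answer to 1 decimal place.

Near the steady state the convergence rate is λ = (1 − α)(n + δ).
λ = (1 − 0.37) × 0.110 = 0.63 × 0.110 = 0.0693
Half-life = ln 2 / λ = 0.6931 / 0.0693 ≈ 10.00 years

t_½ ≈ 10.0 years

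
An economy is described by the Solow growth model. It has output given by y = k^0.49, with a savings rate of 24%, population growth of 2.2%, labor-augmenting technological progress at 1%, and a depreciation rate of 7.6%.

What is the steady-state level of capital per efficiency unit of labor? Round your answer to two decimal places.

In steady state, investment equals break-even investment: s·k^α = (n + g + δ)·k.
Rearranging, k^(1−α) = s / (n + g + δ).
k^0.51 = 0.24 / (0.022 + 0.010 + 0.076) = 0.24 / 0.108 = 2.2222
k* = 2.2222^(1/0.51) ≈ 4.7859

k* = 4.79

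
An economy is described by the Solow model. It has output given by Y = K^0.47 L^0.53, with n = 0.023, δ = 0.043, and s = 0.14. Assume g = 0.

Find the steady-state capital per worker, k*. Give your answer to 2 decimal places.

At the steady state, Δk = 0, so s·k^α = (n + δ)·k.
Rearranging, k^(1−α) = s / (n + δ).
k^0.53 = 0.14 / (0.023 + 0.043) = 0.14 / 0.066 = 2.1212
k* = 2.1212^(1/0.53) ≈ 4.1323

k* = 4.13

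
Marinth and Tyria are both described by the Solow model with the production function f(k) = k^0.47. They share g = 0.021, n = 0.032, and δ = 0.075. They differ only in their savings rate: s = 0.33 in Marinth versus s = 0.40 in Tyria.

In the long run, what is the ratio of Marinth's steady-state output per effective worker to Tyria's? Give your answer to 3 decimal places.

ratio ≈ 0.843

Steady-state y* = [s/(n + g + δ)]^(α/(1−α)), so the ratio is [ (s_M/(n + g + δ)_M) / (s_T/(n + g + δ)_T) ]^0.8868.
s_M/(n + g + δ)_M = 0.33/0.128 = 2.5781; s_T/(n + g + δ)_T = 0.40/0.128 = 3.1250.
Ratio = (2.5781/3.1250)^0.8868 = 0.8250^0.8868 ≈ 0.8432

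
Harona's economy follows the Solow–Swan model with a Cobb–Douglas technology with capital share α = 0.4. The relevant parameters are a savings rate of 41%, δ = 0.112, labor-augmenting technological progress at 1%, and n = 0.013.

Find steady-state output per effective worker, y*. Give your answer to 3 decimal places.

y* = 2.097

In steady state, investment equals break-even investment: s·k^α = (n + g + δ)·k.
Dividing both sides by k: k^(1−α) = s / (n + g + δ).
k^0.6 = 0.41 / (0.013 + 0.010 + 0.112) = 0.41 / 0.135 = 3.0370
k* = 3.0370^(1/0.6) ≈ 6.3690
y* = (k*)^α = 6.3690^0.4 ≈ 2.0971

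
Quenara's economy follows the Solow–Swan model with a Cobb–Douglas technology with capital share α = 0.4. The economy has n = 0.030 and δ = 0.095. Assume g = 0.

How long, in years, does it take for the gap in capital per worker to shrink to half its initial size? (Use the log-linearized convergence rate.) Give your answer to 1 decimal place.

t_½ ≈ 9.2 years

Near the steady state the convergence rate is λ = (1 − α)(n + δ).
λ = (1 − 0.4) × 0.125 = 0.6 × 0.125 = 0.0750
Half-life = ln 2 / λ = 0.6931 / 0.0750 ≈ 9.24 years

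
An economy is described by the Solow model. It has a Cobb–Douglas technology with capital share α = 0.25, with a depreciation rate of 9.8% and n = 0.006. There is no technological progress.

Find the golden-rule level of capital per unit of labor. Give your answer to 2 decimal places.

The golden rule sets f'(k) = n + δ, i.e. α·k^(α−1) = n + δ.
So k^(1−α) = α / (n + δ) = 0.25 / 0.104 = 2.4038.
k_gold = 2.4038^(1/0.75) ≈ 3.2201

k_gold ≈ 3.22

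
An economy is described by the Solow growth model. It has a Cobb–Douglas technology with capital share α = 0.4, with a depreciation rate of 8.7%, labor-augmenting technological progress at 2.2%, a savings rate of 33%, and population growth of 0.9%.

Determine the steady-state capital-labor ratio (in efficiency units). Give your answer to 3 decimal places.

At the steady state, Δk = 0, so s·k^α = (n + g + δ)·k.
Dividing both sides by k: k^(1−α) = s / (n + g + δ).
k^0.6 = 0.33 / (0.009 + 0.022 + 0.087) = 0.33 / 0.118 = 2.7966
k* = 2.7966^(1/0.6) ≈ 5.5512

k* = 5.551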